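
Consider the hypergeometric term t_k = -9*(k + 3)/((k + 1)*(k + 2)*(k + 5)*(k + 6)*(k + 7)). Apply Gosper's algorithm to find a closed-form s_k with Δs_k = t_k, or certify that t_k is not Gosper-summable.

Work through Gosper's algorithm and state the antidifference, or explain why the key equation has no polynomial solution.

s_k = k*(-k**2 - 12*k - 41)/(10*(k**3 + 12*k**2 + 41*k + 30))

r(k) = (k + 1)*(k + 4)*(k + 5)/((k + 3)**2*(k + 8)) after simplifying.
Take A(k)=k + 1, B(k)=k + 8, C(k)=k**3 + 10*k**2 + 33*k + 36.
f must satisfy (k + 1)·f(k+1) − (k + 7)·f(k) = k**3 + 10*k**2 + 33*k + 36.
Bound: deg f ≤ 6.
Solving with deg f ≤ 6: f(k) = k*(k + 2)*(k + 3)*(k + 4)*(k**2 + 12*k + 41)/90.
Then R = B(k−1)f/C = k*(k + 2)*(k + 7)*(k**2 + 12*k + 41)/(90*(k + 3)), so s_k = R(k)·t_k = k*(-k**2 - 12*k - 41)/(10*(k**3 + 12*k**2 + 41*k + 30)).
Check: Δs_k = 9*(-k - 3)/(k**5 + 21*k**4 + 163*k**3 + 567*k**2 + 844*k + 420). ✓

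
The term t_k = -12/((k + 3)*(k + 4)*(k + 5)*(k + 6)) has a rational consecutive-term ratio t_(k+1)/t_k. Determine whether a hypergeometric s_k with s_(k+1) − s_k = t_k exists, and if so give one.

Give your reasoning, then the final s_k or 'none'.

s_k = k*(-k**2 - 12*k - 47)/(15*(k + 3)*(k + 4)*(k + 5))

Compute t_(k+1)/t_k: get (k + 3)/(k + 7).
Normal form (A,B,C) = (k + 3, k + 7, 1).
Solve (k + 3)·f(k+1) − (k + 6)·f(k) = 1.
d = 3 from the (1,1,0) case.
Solve for f: f(k) = k*(k**2 + 12*k + 47)/180 (degree 3 ≤ 3).
So s_k = (B(k−1)f/C)·t_k = (k*(k + 6)*(k**2 + 12*k + 47)/180)·t_k = k*(-k**2 - 12*k - 47)/(15*(k + 3)*(k + 4)*(k + 5)).
Verify: -12/(k**4 + 18*k**3 + 119*k**2 + 342*k + 360) matches t_k.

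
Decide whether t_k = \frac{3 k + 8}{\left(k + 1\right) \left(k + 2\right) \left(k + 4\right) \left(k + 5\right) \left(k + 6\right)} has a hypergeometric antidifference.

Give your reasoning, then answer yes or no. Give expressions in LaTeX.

t_(k+1)/t_k = (k + 1)*(k + 4)*(3*k + 11)/((k + 3)*(k + 7)*(3*k + 8)).
Take A(k)=k + 1, B(k)=k + 7, C(k)=k**2 + 17*k/3 + 8.
Key eq: (k + 1)·f(k+1) = (k + 6)·f(k) + (k**2 + 17*k/3 + 8).
From deg A=1, deg B=1, deg C=2: d=5.
Coefficient equations give f(k) = k*(k + 2)*(k + 3)*(k**2 + 10*k + 29)/60.
So s_k = (B(k−1)f/C)·t_k = (k*(k + 2)*(k + 6)*(k**2 + 10*k + 29)/(20*(3*k + 8)))·t_k = k*(k**2 + 10*k + 29)/(20*(k**3 + 10*k**2 + 29*k + 20)).
Δs = (3*k + 8)/(k**5 + 18*k**4 + 121*k**3 + 372*k**2 + 508*k + 240), as required.

Yes. s_k = \frac{k \left(k^{2} + 10 k + 29\right)}{20 \left(k^{3} + 10 k^{2} + 29 k + 20\right)}.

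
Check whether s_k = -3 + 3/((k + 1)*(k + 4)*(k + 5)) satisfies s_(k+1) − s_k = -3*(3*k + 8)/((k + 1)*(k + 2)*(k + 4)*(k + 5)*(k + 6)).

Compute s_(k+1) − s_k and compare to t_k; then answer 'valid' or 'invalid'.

s_(k+1) = -3 + 3/((k + 2)*(k + 5)*(k + 6))
s_(k+1) − s_k = 3*(-3*k - 8)/(k**5 + 18*k**4 + 121*k**3 + 372*k**2 + 508*k + 240)
(s_(k+1) − s_k) − t_k = 0

Valid: the claim telescopes to t_k.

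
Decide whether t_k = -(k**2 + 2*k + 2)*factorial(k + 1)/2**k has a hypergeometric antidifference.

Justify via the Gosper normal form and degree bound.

Yes. s_k = -2**(1 - k)*(k + 1)*factorial(k + 1).

Compute t_(k+1)/t_k: get (k + 2)*(2*k + (k + 1)**2 + 4)/(2*(k**2 + 2*k + 2)).
Gosper form: A/B · C(k+1)/C(k) with A=k/2 + 1, B=1, C=k**2 + 2*k + 2.
Need (k/2 + 1)·f(k+1) − (1)·f(k) = k**2 + 2*k + 2.
Bound: deg f ≤ 1.
Solve for f: f(k) = 2*(k + 1) (degree 1 ≤ 1).
R(k) = B(k−1)·f(k)/C(k) = 2*(k + 1)/(k**2 + 2*k + 2); s_k = R·t_k = -2**(1 - k)*(k + 1)*factorial(k + 1).
s_(k+1) − s_k = -(k**2 + 2*k + 2)*factorial(k + 1)/2**k = t_k.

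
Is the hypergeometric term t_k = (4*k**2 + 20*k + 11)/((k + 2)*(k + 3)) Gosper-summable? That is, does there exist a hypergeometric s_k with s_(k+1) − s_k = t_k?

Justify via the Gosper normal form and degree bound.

r(k) = (k + 2)*(20*k + 4*(k + 1)**2 + 31)/((k + 4)*(4*k**2 + 20*k + 11)) after simplifying.
Take A(k)=k + 2, B(k)=k + 4, C(k)=k**2 + 5*k + 11/4.
Solve (k + 2)·f(k+1) − (k + 3)·f(k) = k**2 + 5*k + 11/4.
d = 2 from the (1,1,2) case.
Solve for f: f(k) = k*(8*k + 3)/8 (degree 2 ≤ 2).
Get s_k = R·t_k = k*(8*k + 3)/(2*(k + 2)) with R(k) = B(k−1)f(k)/C(k) = k*(k + 3)*(8*k + 3)/(2*(4*k**2 + 20*k + 11)).
Δs = (4*k**2 + 20*k + 11)/(k**2 + 5*k + 6), as required.

Yes. s_k = k*(8*k + 3)/(2*(k + 2)).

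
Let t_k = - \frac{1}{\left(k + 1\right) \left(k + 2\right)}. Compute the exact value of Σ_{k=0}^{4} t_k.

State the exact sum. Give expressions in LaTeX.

Σ = -5/6

t_(k+1)/t_k = (k + 1)/(k + 3).
Gosper form: A/B · C(k+1)/C(k) with A=k + 1, B=k + 3, C=1.
Set up (k + 1)·f(k+1) − (k + 2)·f(k) − (1) = 0.
Degrees (1,1,0) ⇒ d ≤ 1.
Solve for f: f(k) = k (degree 1 ≤ 1).
R(k) = B(k−1)·f(k)/C(k) = k*(k + 2); s_k = R·t_k = -k/(k + 1).
Check: Δs_k = -1/(k**2 + 3*k + 2). ✓
Evaluate s at k=5 and k=0: -5/6 and 0; difference -5/6.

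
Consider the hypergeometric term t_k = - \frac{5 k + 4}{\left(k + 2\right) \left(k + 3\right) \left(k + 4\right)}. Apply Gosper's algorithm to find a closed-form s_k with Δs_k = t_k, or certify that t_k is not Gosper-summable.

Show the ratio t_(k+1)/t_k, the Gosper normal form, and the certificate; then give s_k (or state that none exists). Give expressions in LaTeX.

r(k) = (k + 2)*(5*k + 9)/((k + 5)*(5*k + 4)) after simplifying.
Normal form (A,B,C) = (k + 2, k + 5, k + 4/5).
Solve (k + 2)·f(k+1) − (k + 4)·f(k) = k + 4/5.
From deg A=1, deg B=1, deg C=1: d=2.
Solving with deg f ≤ 2: f(k) = k*(7*k + 5)/30.
Get s_k = R·t_k = k*(-7*k - 5)/(6*(k + 2)*(k + 3)) with R(k) = B(k−1)f(k)/C(k) = k*(k + 4)*(7*k + 5)/(6*(5*k + 4)).
Verify: (-5*k - 4)/(k**3 + 9*k**2 + 26*k + 24) matches t_k.

s_k = \frac{k \left(- 7 k - 5\right)}{6 \left(k + 2\right) \left(k + 3\right)}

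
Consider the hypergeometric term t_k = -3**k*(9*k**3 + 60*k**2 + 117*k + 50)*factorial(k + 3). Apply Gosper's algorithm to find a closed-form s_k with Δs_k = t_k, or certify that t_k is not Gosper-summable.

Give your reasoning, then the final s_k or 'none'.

s_k = -3**k*(3*k**2 + 3*k - 2)*factorial(k + 3)

t_(k+1)/t_k = 3*(9*k**4 + 123*k**3 + 612*k**2 + 1292*k + 944)/(9*k**3 + 60*k**2 + 117*k + 50).
Gosper form: A/B · C(k+1)/C(k) with A=3*k + 12, B=1, C=k**3 + 20*k**2/3 + 13*k + 50/9.
f must satisfy (3*k + 12)·f(k+1) − (1)·f(k) = k**3 + 20*k**2/3 + 13*k + 50/9.
d = 2 from the (1,0,3) case.
A polynomial solution: f(k) = (3*k**2 + 3*k - 2)/9.
So s_k = (B(k−1)f/C)·t_k = ((3*k**2 + 3*k - 2)/(9*k**3 + 60*k**2 + 117*k + 50))·t_k = -3**k*(3*k**2 + 3*k - 2)*factorial(k + 3).
s_(k+1) − s_k = -3**k*(9*k**3 + 60*k**2 + 117*k + 50)*factorial(k + 3) = t_k.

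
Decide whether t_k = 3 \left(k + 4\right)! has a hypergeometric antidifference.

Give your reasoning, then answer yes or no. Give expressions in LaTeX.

No — negative degree bound, so no certificate f.

Ratio r(k) = k + 5.
Factor: A=k + 5; B=1; C=1.
Set up (k + 5)·f(k+1) − (1)·f(k) − (1) = 0.
Degrees (1,0,0) ⇒ d ≤ -1.
deg f ≤ -1 is impossible — no certificate.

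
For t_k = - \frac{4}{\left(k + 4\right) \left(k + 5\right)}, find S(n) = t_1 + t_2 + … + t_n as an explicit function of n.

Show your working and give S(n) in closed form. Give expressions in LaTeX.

r(k) = (k + 4)/(k + 6) after simplifying.
A = k + 4, B = k + 6, C = 1.
Need (k + 4)·f(k+1) − (k + 5)·f(k) = 1.
From deg A=1, deg B=1, deg C=0: d=1.
A polynomial solution: f(k) = k/4.
So s_k = (B(k−1)f/C)·t_k = (k*(k + 5)/4)·t_k = -k/(k + 4).
Check: Δs_k = -4/(k**2 + 9*k + 20). ✓
Telescope: S(n) = s_(n+1) − s_(1) = (-n - 1)/(n + 5) − (-1/5) = -4*n/(5*n + 25).

S(n) = - \frac{4 n}{5 n + 25}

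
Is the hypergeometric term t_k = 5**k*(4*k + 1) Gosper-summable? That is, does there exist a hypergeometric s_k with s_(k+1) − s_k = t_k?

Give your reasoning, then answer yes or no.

Yes. s_k = 5**k*(k - 1).

Step 1: r(k) = 5*(4*k + 5)/(4*k + 1).
Normal form (A,B,C) = (5, 1, k + 1/4).
Key eq: (5)·f(k+1) = (1)·f(k) + (k + 1/4).
From deg A=0, deg B=0, deg C=1: d=1.
Match coefficients ⇒ f(k) = (k - 1)/4.
Then R = B(k−1)f/C = (k - 1)/(4*k + 1), so s_k = R(k)·t_k = 5**k*(k - 1).
s_(k+1) − s_k = 5**k*(4*k + 1) = t_k.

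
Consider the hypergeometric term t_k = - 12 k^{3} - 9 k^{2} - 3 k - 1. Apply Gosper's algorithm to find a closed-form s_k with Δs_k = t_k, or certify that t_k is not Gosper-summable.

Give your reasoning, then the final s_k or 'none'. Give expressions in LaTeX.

s_k = - 3 k^{4} + 3 k^{3} - k

r(k) = (12*k**3 + 45*k**2 + 57*k + 25)/(12*k**3 + 9*k**2 + 3*k + 1) after simplifying.
Normal form (A,B,C) = (1, 1, k**3 + 3*k**2/4 + k/4 + 1/12).
Solve (1)·f(k+1) − (1)·f(k) = k**3 + 3*k**2/4 + k/4 + 1/12.
From deg A=0, deg B=0, deg C=3: d=4.
Solving with deg f ≤ 4: f(k) = k*(3*k**3 - 3*k**2 + 1)/12.
Then R = B(k−1)f/C = k*(3*k**3 - 3*k**2 + 1)/(12*k**3 + 9*k**2 + 3*k + 1), so s_k = R(k)·t_k = -3*k**4 + 3*k**3 - k.
Check: Δs_k = -12*k**3 - 9*k**2 - 3*k - 1. ✓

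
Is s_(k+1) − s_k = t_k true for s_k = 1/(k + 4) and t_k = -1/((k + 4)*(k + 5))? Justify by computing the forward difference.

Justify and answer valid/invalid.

valid; difference matches t_k

s_(k+1) = 1/(k + 5)
s_(k+1) − s_k = -1/((k + 4)*(k + 5))
(s_(k+1) − s_k) − t_k = 0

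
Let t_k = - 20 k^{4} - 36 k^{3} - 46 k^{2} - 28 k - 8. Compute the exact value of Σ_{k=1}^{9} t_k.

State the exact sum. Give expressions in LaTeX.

Ratio r(k) = (10*k**4 + 58*k**3 + 137*k**2 + 154*k + 69)/(10*k**4 + 18*k**3 + 23*k**2 + 14*k + 4).
A = 1, B = 1, C = k**4 + 9*k**3/5 + 23*k**2/10 + 7*k/5 + 2/5.
Key eq: (1)·f(k+1) = (1)·f(k) + (k**4 + 9*k**3/5 + 23*k**2/10 + 7*k/5 + 2/5).
d = 5 from the (0,0,4) case.
A polynomial solution: f(k) = k*(4*k**4 - k**3 + 4*k**2 + 1)/20.
Get s_k = R·t_k = -4*k**5 + k**4 - 4*k**3 - k with R(k) = B(k−1)f(k)/C(k) = k*(4*k**4 - k**3 + 4*k**2 + 1)/(2*(10*k**4 + 18*k**3 + 23*k**2 + 14*k + 4)).
Check: Δs_k = -20*k**4 - 36*k**3 - 46*k**2 - 28*k - 8. ✓
Σ_(k=1)^(9) t_k = s_(10) − s_(1) = -394010 − (-8) = -394002.

Σ = -394002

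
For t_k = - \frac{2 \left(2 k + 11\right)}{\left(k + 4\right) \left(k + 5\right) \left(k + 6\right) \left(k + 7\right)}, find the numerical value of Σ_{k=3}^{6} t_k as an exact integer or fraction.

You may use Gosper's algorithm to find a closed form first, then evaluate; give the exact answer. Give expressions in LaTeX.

r(k) = (k + 4)*(2*k + 13)/((k + 8)*(2*k + 11)) after simplifying.
Normal form (A,B,C) = (k + 4, k + 8, k + 11/2).
Set up (k + 4)·f(k+1) − (k + 7)·f(k) − (k + 11/2) = 0.
Degrees (1,1,1) ⇒ d ≤ 3.
A polynomial solution: f(k) = k*(k + 5)*(k + 10)/48.
Certificate R = B(k−1)f/C = k*(k + 5)*(k + 7)*(k + 10)/(24*(2*k + 11)) gives s_k = k*(-k - 10)/(12*(k**2 + 10*k + 24)).
Verify: 2*(-2*k - 11)/(k**4 + 22*k**3 + 179*k**2 + 638*k + 840) matches t_k.
Telescoping: Σ = s_(7) − s_(3) = -119/1716 − (-13/252) = -160/9009.

Σ = -160/9009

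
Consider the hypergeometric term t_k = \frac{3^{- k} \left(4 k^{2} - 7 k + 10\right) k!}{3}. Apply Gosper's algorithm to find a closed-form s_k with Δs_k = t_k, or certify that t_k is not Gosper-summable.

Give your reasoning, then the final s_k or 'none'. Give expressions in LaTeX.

r(k) = (k + 1)*(-7*k + 4*(k + 1)**2 + 3)/(3*(4*k**2 - 7*k + 10)) after simplifying.
Normal form (A,B,C) = (k/3 + 1/3, 1, k**2 - 7*k/4 + 5/2).
Key eq: (k/3 + 1/3)·f(k+1) = (1)·f(k) + (k**2 - 7*k/4 + 5/2).
From deg A=1, deg B=0, deg C=2: d=1.
Coefficient equations give f(k) = 3*(4*k - 3)/4.
R(k) = B(k−1)·f(k)/C(k) = 3*(4*k - 3)/(4*k**2 - 7*k + 10); s_k = R·t_k = (4*k - 3)*factorial(k)/3**k.
Δs = (4*k**2 - 7*k + 10)*factorial(k)/(3*3**k), as required.

s_k = 3^{- k} \left(4 k - 3\right) k!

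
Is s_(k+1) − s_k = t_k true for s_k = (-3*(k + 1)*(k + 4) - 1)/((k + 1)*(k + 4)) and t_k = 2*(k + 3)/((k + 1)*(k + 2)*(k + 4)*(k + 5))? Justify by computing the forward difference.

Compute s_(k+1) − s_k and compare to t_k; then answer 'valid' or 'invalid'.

Valid — Δs_k = t_k.

s_(k+1) = (-3*(k + 2)*(k + 5) - 1)/((k + 2)*(k + 5))
s_(k+1) − s_k = 2*(k + 3)/(k**4 + 12*k**3 + 49*k**2 + 78*k + 40)
(s_(k+1) − s_k) − t_k = 0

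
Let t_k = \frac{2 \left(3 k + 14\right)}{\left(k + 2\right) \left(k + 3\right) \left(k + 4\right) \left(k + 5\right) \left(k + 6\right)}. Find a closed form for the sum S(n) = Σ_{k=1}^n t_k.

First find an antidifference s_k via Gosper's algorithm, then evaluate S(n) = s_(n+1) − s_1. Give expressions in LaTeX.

S(n) = \frac{n \left(n^{2} + 13 n + 54\right)}{36 \left(n^{3} + 13 n^{2} + 54 n + 72\right)}

t_(k+1)/t_k = (k + 2)*(3*k + 17)/((k + 7)*(3*k + 14)).
Normal form (A,B,C) = (k + 2, k + 7, k + 14/3).
Set up (k + 2)·f(k+1) − (k + 6)·f(k) − (k + 14/3) = 0.
Bound: deg f ≤ 4.
Coefficient equations give f(k) = k*(k + 4)*(k**2 + 10*k + 31)/90.
So s_k = (B(k−1)f/C)·t_k = (k*(k + 4)*(k + 6)*(k**2 + 10*k + 31)/(30*(3*k + 14)))·t_k = k*(k**2 + 10*k + 31)/(15*(k**3 + 10*k**2 + 31*k + 30)).
Verify: 2*(3*k + 14)/(k**5 + 20*k**4 + 155*k**3 + 580*k**2 + 1044*k + 720) matches t_k.
s_(n+1) = (n**3 + 13*n**2 + 54*n + 42)/(15*(n**3 + 13*n**2 + 54*n + 72)) and s_(1) = 7/180, so S(n) = n*(n**2 + 13*n + 54)/(36*(n**3 + 13*n**2 + 54*n + 72)).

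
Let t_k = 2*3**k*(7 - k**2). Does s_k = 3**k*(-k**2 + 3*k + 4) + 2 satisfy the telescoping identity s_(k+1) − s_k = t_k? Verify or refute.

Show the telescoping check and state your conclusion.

Valid — Δs_k = t_k.

s_(k+1) = 3**(k + 1)*(3*k - (k + 1)**2 + 7) + 2
s_(k+1) − s_k = 2*3**k*(7 - k**2)
(s_(k+1) − s_k) − t_k = 0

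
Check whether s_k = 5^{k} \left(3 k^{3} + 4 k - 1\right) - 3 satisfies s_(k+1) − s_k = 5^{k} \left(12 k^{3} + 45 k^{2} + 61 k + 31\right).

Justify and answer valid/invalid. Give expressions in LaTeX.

valid; difference matches t_k

s_(k+1) = 5**(k + 1)*(4*k + 3*(k + 1)**3 + 3) - 3
s_(k+1) − s_k = 5**k*(12*k**3 + 45*k**2 + 61*k + 31)
(s_(k+1) − s_k) − t_k = 0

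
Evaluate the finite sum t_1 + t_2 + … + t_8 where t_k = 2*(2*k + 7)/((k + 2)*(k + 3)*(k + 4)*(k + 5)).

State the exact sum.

Σ = 256/2145

r(k) = (k + 2)*(2*k + 9)/((k + 6)*(2*k + 7)) after simplifying.
Gosper form: A/B · C(k+1)/C(k) with A=k + 2, B=k + 6, C=k + 7/2.
Key eq: (k + 2)·f(k+1) = (k + 5)·f(k) + (k + 7/2).
Degrees (1,1,1) ⇒ d ≤ 3.
Solve for f: f(k) = k*(k + 3)*(k + 6)/16 (degree 3 ≤ 3).
So s_k = (B(k−1)f/C)·t_k = (k*(k + 3)*(k + 5)*(k + 6)/(8*(2*k + 7)))·t_k = k*(k + 6)/(4*(k**2 + 6*k + 8)).
Check: Δs_k = 2*(2*k + 7)/(k**4 + 14*k**3 + 71*k**2 + 154*k + 120). ✓
Σ_(k=1)^(8) t_k = s_(9) − s_(1) = 135/572 − (7/60) = 256/2145.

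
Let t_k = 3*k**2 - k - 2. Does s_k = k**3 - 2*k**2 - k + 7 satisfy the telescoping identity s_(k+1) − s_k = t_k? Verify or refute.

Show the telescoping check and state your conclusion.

Valid — Δs_k = t_k.

s_(k+1) = k**3 + k**2 - 2*k + 5
s_(k+1) − s_k = 3*k**2 - k - 2
(s_(k+1) − s_k) − t_k = 0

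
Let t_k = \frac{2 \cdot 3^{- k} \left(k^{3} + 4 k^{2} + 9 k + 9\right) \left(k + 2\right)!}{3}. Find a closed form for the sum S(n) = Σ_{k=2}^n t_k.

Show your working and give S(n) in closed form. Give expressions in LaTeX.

S(n) = 2 \cdot 3^{- n - 1} \left(- 64 \cdot 3^{n} + n^{5} n! + 10 n^{4} n! + 38 n^{3} n! + 68 n^{2} n! + 57 n n! + 18 n!\right)

Step 1: r(k) = (k**4 + 10*k**3 + 41*k**2 + 83*k + 69)/(3*(k**3 + 4*k**2 + 9*k + 9)).
Factor: A=k/3 + 1; B=1; C=k**3 + 4*k**2 + 9*k + 9.
Key eq: (k/3 + 1)·f(k+1) = (1)·f(k) + (k**3 + 4*k**2 + 9*k + 9).
deg f ≤ 2 (via 1,0,3).
Coefficient equations give f(k) = 3*k*(k + 2).
Then R = B(k−1)f/C = 3*k*(k + 2)/(k**3 + 4*k**2 + 9*k + 9), so s_k = R(k)·t_k = 2*k*(k + 2)*factorial(k + 2)/3**k.
Verify: 2*(k**3 + 4*k**2 + 9*k + 9)*factorial(k + 2)/(3*3**k) matches t_k.
Evaluate: s_(n+1) = 2*3**(-n - 1)*(n + 1)*(n + 3)*factorial(n + 3); subtract s_(2) = 128/3 ⇒ S(n) = 2*3**(-n - 1)*(-64*3**n + n**5*factorial(n) + 10*n**4*factorial(n) + 38*n**3*factorial(n) + 68*n**2*factorial(n) + 57*n*factorial(n) + 18*factorial(n)).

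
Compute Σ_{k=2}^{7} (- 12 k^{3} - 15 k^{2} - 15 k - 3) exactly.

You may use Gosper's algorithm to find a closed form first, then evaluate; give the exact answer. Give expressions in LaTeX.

Σ = -11904

Compute t_(k+1)/t_k: get (4*k**3 + 17*k**2 + 27*k + 15)/(4*k**3 + 5*k**2 + 5*k + 1).
Take A(k)=1, B(k)=1, C(k)=k**3 + 5*k**2/4 + 5*k/4 + 1/4.
Need (1)·f(k+1) − (1)·f(k) = k**3 + 5*k**2/4 + 5*k/4 + 1/4.
deg f ≤ 4 (via 0,0,3).
Match coefficients ⇒ f(k) = k*(3*k**3 - k**2 + 3*k - 2)/12.
So s_k = (B(k−1)f/C)·t_k = (k*(3*k**3 - k**2 + 3*k - 2)/(3*(4*k + 1)*(k**2 + k + 1)))·t_k = k*(-3*k**3 + k**2 - 3*k + 2).
s_(k+1) − s_k = -12*k**3 - 15*k**2 - 15*k - 3 = t_k.
Telescoping: Σ = s_(8) − s_(2) = -11952 − (-48) = -11904.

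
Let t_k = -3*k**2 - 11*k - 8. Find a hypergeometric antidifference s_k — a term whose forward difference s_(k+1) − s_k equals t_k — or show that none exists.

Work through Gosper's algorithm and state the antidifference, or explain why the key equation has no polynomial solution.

s_k = k*(-k**2 - 4*k - 3)

Ratio r(k) = (3*k**2 + 17*k + 22)/(3*k**2 + 11*k + 8).
Factor: A=1; B=1; C=k**2 + 11*k/3 + 8/3.
Key eq: (1)·f(k+1) = (1)·f(k) + (k**2 + 11*k/3 + 8/3).
deg f ≤ 3 (via 0,0,2).
A polynomial solution: f(k) = k*(k + 1)*(k + 3)/3.
So s_k = (B(k−1)f/C)·t_k = (k*(k + 3)/(3*k + 8))·t_k = k*(-k**2 - 4*k - 3).
s_(k+1) − s_k = -3*k**2 - 11*k - 8 = t_k.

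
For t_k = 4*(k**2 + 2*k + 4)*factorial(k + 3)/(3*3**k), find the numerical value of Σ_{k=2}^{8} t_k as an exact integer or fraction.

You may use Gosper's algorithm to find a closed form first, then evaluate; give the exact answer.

Σ = 7883840/9

Compute t_(k+1)/t_k: get (k + 4)*(2*k + (k + 1)**2 + 6)/(3*(k**2 + 2*k + 4)).
A = k/3 + 4/3, B = 1, C = k**2 + 2*k + 4.
Key eq: (k/3 + 4/3)·f(k+1) = (1)·f(k) + (k**2 + 2*k + 4).
deg f ≤ 1 (via 1,0,2).
Solving with deg f ≤ 1: f(k) = 3*k.
Certificate R = B(k−1)f/C = 3*k/(k**2 + 2*k + 4) gives s_k = 4*k*factorial(k + 3)/3**k.
s_(k+1) − s_k = 4*(k**2 + 2*k + 4)*factorial(k + 3)/(3*3**k) = t_k.
Telescoping: Σ = s_(9) − s_(2) = 7884800/9 − (320/3) = 7883840/9.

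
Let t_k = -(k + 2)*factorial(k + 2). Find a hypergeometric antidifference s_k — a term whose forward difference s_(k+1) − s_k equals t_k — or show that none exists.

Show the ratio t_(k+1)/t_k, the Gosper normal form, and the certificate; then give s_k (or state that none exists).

The ratio is (k + 3)**2/(k + 2).
Take A(k)=k + 3, B(k)=1, C(k)=k + 2.
Key eq: (k + 3)·f(k+1) = (1)·f(k) + (k + 2).
deg f ≤ 0 (via 1,0,1).
A polynomial solution: f(k) = 1.
Certificate R = B(k−1)f/C = 1/(k + 2) gives s_k = -factorial(k + 2).
s_(k+1) − s_k = -(k + 2)*factorial(k + 2) = t_k.

s_k = -factorial(k + 2)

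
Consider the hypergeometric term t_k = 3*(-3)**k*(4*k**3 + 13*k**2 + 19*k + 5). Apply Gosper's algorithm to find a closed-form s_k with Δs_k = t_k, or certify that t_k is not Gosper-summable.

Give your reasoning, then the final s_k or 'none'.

The ratio is 3*(-4*k**3 - 25*k**2 - 57*k - 41)/(4*k**3 + 13*k**2 + 19*k + 5).
Gosper form: A/B · C(k+1)/C(k) with A=-3, B=1, C=k**3 + 13*k**2/4 + 19*k/4 + 5/4.
Key eq: (-3)·f(k+1) = (1)·f(k) + (k**3 + 13*k**2/4 + 19*k/4 + 5/4).
deg f ≤ 3 (via 0,0,3).
Coefficient equations give f(k) = -(k**3 + k**2 + k - 1)/4.
R(k) = B(k−1)·f(k)/C(k) = -(k**3 + k**2 + k - 1)/(4*k**3 + 13*k**2 + 19*k + 5); s_k = R·t_k = (-3)**(k + 1)*(k**3 + k**2 + k - 1).
Δs = 3*(-3)**k*(4*k**3 + 13*k**2 + 19*k + 5), as required.

s_k = (-3)**(k + 1)*(k**3 + k**2 + k - 1)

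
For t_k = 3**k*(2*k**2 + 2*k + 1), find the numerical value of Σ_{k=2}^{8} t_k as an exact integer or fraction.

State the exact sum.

The ratio is 3*(2*k**2 + 6*k + 5)/(2*k**2 + 2*k + 1).
Gosper form: A/B · C(k+1)/C(k) with A=3, B=1, C=k**2 + k + 1/2.
Key eq: (3)·f(k+1) = (1)·f(k) + (k**2 + k + 1/2).
deg f ≤ 2 (via 0,0,2).
Solve for f: f(k) = (k**2 - 2*k + 2)/2 (degree 2 ≤ 2).
Then R = B(k−1)f/C = (k**2 - 2*k + 2)/(2*k**2 + 2*k + 1), so s_k = R(k)·t_k = 3**k*(k**2 - 2*k + 2).
s_(k+1) − s_k = 3**k*(2*k**2 + 2*k + 1) = t_k.
Σ_(k=2)^(8) t_k = s_(9) − s_(2) = 1279395 − (18) = 1279377.

Σ = 1279377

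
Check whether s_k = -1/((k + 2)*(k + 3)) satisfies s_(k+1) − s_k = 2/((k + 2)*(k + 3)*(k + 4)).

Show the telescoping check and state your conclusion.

s_(k+1) = -1/((k + 3)*(k + 4))
s_(k+1) − s_k = 2/(k**3 + 9*k**2 + 26*k + 24)
(s_(k+1) − s_k) − t_k = 0

Valid — Δs_k = t_k.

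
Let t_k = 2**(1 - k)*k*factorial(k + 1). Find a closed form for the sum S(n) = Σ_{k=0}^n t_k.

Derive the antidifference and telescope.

S(n) = -4 + 2*factorial(n + 2)/2**n

The ratio is (k + 1)*(k + 2)/(2*k).
Gosper form: A/B · C(k+1)/C(k) with A=k/2 + 1, B=1, C=k.
Key eq: (k/2 + 1)·f(k+1) = (1)·f(k) + (k).
d = 0 from the (1,0,1) case.
A polynomial solution: f(k) = 2.
Then R = B(k−1)f/C = 2/k, so s_k = R(k)·t_k = 2**(2 - k)*factorial(k + 1).
Δs = 2**(1 - k)*k*factorial(k + 1), as required.
s_(n+1) = 2**(1 - n)*factorial(n + 2) and s_(0) = 4, so S(n) = -4 + 2*factorial(n + 2)/2**n.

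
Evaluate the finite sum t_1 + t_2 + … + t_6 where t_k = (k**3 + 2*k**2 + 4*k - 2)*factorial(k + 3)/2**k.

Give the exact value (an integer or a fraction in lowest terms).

The ratio is (k**4 + 9*k**3 + 31*k**2 + 49*k + 20)/(2*(k**3 + 2*k**2 + 4*k - 2)).
Gosper form: A/B · C(k+1)/C(k) with A=k/2 + 2, B=1, C=k**3 + 2*k**2 + 4*k - 2.
Need (k/2 + 2)·f(k+1) − (1)·f(k) = k**3 + 2*k**2 + 4*k - 2.
Bound: deg f ≤ 2.
Coefficient equations give f(k) = 2*(k - 1)**2.
Certificate R = B(k−1)f/C = 2*(k - 1)**2/(k**3 + 2*k**2 + 4*k - 2) gives s_k = 2**(1 - k)*(k - 1)**2*factorial(k + 3).
Δs = (k**3 + 2*k**2 + 4*k - 2)*factorial(k + 3)/2**k, as required.
Σ_(k=1)^(6) t_k = s_(7) − s_(1) = 2041200 − (0) = 2041200.

Σ = 2041200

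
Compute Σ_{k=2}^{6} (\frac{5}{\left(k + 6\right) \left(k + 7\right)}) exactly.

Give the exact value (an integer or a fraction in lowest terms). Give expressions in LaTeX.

Σ = 25/104

Compute t_(k+1)/t_k: get (k + 6)/(k + 8).
A = k + 6, B = k + 8, C = 1.
Key eq: (k + 6)·f(k+1) = (k + 7)·f(k) + (1).
deg f ≤ 1 (via 1,1,0).
A polynomial solution: f(k) = k/6.
R(k) = B(k−1)·f(k)/C(k) = k*(k + 7)/6; s_k = R·t_k = 5*k/(6*(k + 6)).
s_(k+1) − s_k = 5/(k**2 + 13*k + 42) = t_k.
Σ_(k=2)^(6) t_k = s_(7) − s_(2) = 35/78 − (5/24) = 25/104.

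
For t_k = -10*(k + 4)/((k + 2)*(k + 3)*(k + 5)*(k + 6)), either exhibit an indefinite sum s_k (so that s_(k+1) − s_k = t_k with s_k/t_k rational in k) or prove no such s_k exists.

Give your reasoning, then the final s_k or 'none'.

s_k = k*(-k - 7)/(2*(k**2 + 7*k + 10))

r(k) = (k + 2)*(k + 5)**2/((k + 4)**2*(k + 7)) after simplifying.
Take A(k)=k + 2, B(k)=k + 7, C(k)=k**2 + 8*k + 16.
f must satisfy (k + 2)·f(k+1) − (k + 6)·f(k) = k**2 + 8*k + 16.
d = 4 from the (1,1,2) case.
Solving with deg f ≤ 4: f(k) = k*(k + 3)*(k + 4)*(k + 7)/20.
R(k) = B(k−1)·f(k)/C(k) = k*(k + 3)*(k + 6)*(k + 7)/(20*(k + 4)); s_k = R·t_k = k*(-k - 7)/(2*(k**2 + 7*k + 10)).
Check: Δs_k = 10*(-k - 4)/(k**4 + 16*k**3 + 91*k**2 + 216*k + 180). ✓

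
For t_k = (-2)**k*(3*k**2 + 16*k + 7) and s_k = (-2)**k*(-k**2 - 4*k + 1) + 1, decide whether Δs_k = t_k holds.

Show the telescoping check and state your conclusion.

Valid: the claim telescopes to t_k.

s_(k+1) = 2*(-2)**k*(4*k + (k + 1)**2 + 3) + 1
s_(k+1) − s_k = (-2)**k*(3*k**2 + 16*k + 7)
(s_(k+1) − s_k) − t_k = 0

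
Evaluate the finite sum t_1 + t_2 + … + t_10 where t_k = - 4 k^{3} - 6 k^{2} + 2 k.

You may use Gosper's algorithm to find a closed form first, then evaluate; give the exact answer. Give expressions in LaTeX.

Σ = -14300

r(k) = (2*k**3 + 9*k**2 + 11*k + 4)/(k*(2*k**2 + 3*k - 1)) after simplifying.
Gosper form: A/B · C(k+1)/C(k) with A=1, B=1, C=k**3 + 3*k**2/2 - k/2.
Set up (1)·f(k+1) − (1)·f(k) − (k**3 + 3*k**2/2 - k/2) = 0.
From deg A=0, deg B=0, deg C=3: d=4.
Solve for f: f(k) = k*(k - 1)**2*(k + 2)/4 (degree 4 ≤ 4).
So s_k = (B(k−1)f/C)·t_k = ((k - 1)**2*(k + 2)/(2*(2*k**2 + 3*k - 1)))·t_k = k*(-k**3 + 3*k - 2).
Δs = 2*k*(-2*k**2 - 3*k + 1), as required.
Sum = s_(11) − s_(1); s_(11) = -14300, s_(1) = 0 ⇒ -14300.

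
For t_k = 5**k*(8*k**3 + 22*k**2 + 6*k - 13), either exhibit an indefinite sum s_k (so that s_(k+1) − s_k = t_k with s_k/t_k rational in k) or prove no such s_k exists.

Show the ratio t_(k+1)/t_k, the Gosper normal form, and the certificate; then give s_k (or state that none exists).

s_k = 5**k*(2*k**3 - 2*k**2 - k - 2)

The ratio is 5*(8*k**3 + 46*k**2 + 74*k + 23)/(8*k**3 + 22*k**2 + 6*k - 13).
A = 5, B = 1, C = k**3 + 11*k**2/4 + 3*k/4 - 13/8.
Set up (5)·f(k+1) − (1)·f(k) − (k**3 + 11*k**2/4 + 3*k/4 - 13/8) = 0.
From deg A=0, deg B=0, deg C=3: d=3.
Solving with deg f ≤ 3: f(k) = (2*k**3 - 2*k**2 - k - 2)/8.
Certificate R = B(k−1)f/C = (2*k**3 - 2*k**2 - k - 2)/(8*k**3 + 22*k**2 + 6*k - 13) gives s_k = 5**k*(2*k**3 - 2*k**2 - k - 2).
Check: Δs_k = 5**k*(8*k**3 + 22*k**2 + 6*k - 13). ✓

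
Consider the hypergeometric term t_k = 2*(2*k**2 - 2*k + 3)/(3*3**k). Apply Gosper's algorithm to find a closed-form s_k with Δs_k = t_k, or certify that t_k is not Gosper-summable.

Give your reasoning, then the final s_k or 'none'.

s_k = 2*(-k**2 - 2)/3**k

Step 1: r(k) = (2*k**2 + 2*k + 3)/(3*(2*k**2 - 2*k + 3)).
Normal form (A,B,C) = (1/3, 1, k**2 - k + 3/2).
Key eq: (1/3)·f(k+1) = (1)·f(k) + (k**2 - k + 3/2).
d = 2 from the (0,0,2) case.
Solving with deg f ≤ 2: f(k) = -3*(k**2 + 2)/2.
R(k) = B(k−1)·f(k)/C(k) = -3*(k**2 + 2)/(2*k**2 - 2*k + 3); s_k = R·t_k = 2*(-k**2 - 2)/3**k.
Verify: 2*(2*k**2 - 2*k + 3)/(3*3**k) matches t_k.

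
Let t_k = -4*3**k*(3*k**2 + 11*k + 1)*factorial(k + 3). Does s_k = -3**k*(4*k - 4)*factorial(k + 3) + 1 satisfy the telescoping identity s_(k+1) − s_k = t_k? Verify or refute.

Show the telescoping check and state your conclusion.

valid (s_(k+1) − s_k reduces to t_k)

s_(k+1) = -4*3**(k + 1)*k*factorial(k + 4) + 1
s_(k+1) − s_k = -4*3**k*(3*k**2 + 11*k + 1)*factorial(k + 3)
(s_(k+1) − s_k) − t_k = 0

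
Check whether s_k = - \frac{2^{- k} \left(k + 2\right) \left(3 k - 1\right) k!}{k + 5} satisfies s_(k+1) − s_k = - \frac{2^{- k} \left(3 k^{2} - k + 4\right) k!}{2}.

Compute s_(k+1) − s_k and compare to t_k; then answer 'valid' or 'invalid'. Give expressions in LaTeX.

s_(k+1) = -(k + 3)*(3*k + 2)*factorial(k + 1)/(2*2**k*(k + 6))
s_(k+1) − s_k = -(3*k**4 + 23*k**3 + 41*k**2 + 35*k + 54)*factorial(k)/(2*2**k*(k + 5)*(k + 6))
(s_(k+1) − s_k) − t_k = 3*(3*k**3 + 14*k**2 - 7*k + 22)*factorial(k)/(2*2**k*(k + 5)*(k + 6))

Invalid: residual \frac{3 \cdot 2^{- k} \left(3 k^{3} + 14 k^{2} - 7 k + 22\right) k!}{2 \left(k + 5\right) \left(k + 6\right)} ≠ 0.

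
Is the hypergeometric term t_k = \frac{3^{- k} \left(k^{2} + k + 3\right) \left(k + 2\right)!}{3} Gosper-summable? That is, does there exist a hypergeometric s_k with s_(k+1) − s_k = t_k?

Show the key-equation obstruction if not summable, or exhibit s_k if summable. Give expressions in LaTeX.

r(k) = (k + 3)*(k + (k + 1)**2 + 4)/(3*(k**2 + k + 3)) after simplifying.
Take A(k)=k/3 + 1, B(k)=1, C(k)=k**2 + k + 3.
f must satisfy (k/3 + 1)·f(k+1) − (1)·f(k) = k**2 + k + 3.
Bound: deg f ≤ 1.
Solve for f: f(k) = 3*k (degree 1 ≤ 1).
Get s_k = R·t_k = k*factorial(k + 2)/3**k with R(k) = B(k−1)f(k)/C(k) = 3*k/(k**2 + k + 3).
Δs = (k**2 + k + 3)*factorial(k + 2)/(3*3**k), as required.

Yes. s_k = 3^{- k} k \left(k + 2\right)!.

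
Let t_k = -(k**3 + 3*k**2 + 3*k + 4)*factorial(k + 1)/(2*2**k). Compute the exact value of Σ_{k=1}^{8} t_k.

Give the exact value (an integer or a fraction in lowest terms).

Σ = -1233227/2

Step 1: r(k) = (k**4 + 8*k**3 + 24*k**2 + 35*k + 22)/(2*(k**3 + 3*k**2 + 3*k + 4)).
Take A(k)=k/2 + 1, B(k)=1, C(k)=k**3 + 3*k**2 + 3*k + 4.
Key eq: (k/2 + 1)·f(k+1) = (1)·f(k) + (k**3 + 3*k**2 + 3*k + 4).
deg f ≤ 2 (via 1,0,3).
Solve for f: f(k) = 2*(k**2 + k - 3) (degree 2 ≤ 2).
R(k) = B(k−1)·f(k)/C(k) = 2*(k**2 + k - 3)/(k**3 + 3*k**2 + 3*k + 4); s_k = R·t_k = -(k**2 + k - 3)*factorial(k + 1)/2**k.
s_(k+1) − s_k = -(k**3 + 3*k**2 + 3*k + 4)*factorial(k + 1)/(2*2**k) = t_k.
Telescoping: Σ = s_(9) − s_(1) = -1233225/2 − (1) = -1233227/2.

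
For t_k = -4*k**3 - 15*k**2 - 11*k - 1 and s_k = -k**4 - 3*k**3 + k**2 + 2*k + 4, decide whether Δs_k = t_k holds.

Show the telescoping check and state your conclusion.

Valid — Δs_k = t_k.

s_(k+1) = -k**4 - 7*k**3 - 14*k**2 - 9*k + 3
s_(k+1) − s_k = -4*k**3 - 15*k**2 - 11*k - 1
(s_(k+1) − s_k) − t_k = 0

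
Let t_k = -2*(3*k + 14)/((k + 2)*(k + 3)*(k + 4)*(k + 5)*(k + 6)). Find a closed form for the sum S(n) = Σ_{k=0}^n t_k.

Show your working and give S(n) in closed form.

Ratio r(k) = (k + 2)*(3*k + 17)/((k + 7)*(3*k + 14)).
Factor: A=k + 2; B=k + 7; C=k + 14/3.
f must satisfy (k + 2)·f(k+1) − (k + 6)·f(k) = k + 14/3.
Bound: deg f ≤ 4.
Coefficient equations give f(k) = k*(k + 4)*(k**2 + 10*k + 31)/90.
Get s_k = R·t_k = k*(-k**2 - 10*k - 31)/(15*(k**3 + 10*k**2 + 31*k + 30)) with R(k) = B(k−1)f(k)/C(k) = k*(k + 4)*(k + 6)*(k**2 + 10*k + 31)/(30*(3*k + 14)).
Δs = 2*(-3*k - 14)/(k**5 + 20*k**4 + 155*k**3 + 580*k**2 + 1044*k + 720), as required.
Σ_(k=0)^n t_k = s_(n+1) − s_(0) = ((-n**3 - 13*n**2 - 54*n - 42)/(15*(n**3 + 13*n**2 + 54*n + 72))) − (0), i.e. (-n**3 - 13*n**2 - 54*n - 42)/(15*(n**3 + 13*n**2 + 54*n + 72)).

S(n) = (-n**3 - 13*n**2 - 54*n - 42)/(15*(n**3 + 13*n**2 + 54*n + 72))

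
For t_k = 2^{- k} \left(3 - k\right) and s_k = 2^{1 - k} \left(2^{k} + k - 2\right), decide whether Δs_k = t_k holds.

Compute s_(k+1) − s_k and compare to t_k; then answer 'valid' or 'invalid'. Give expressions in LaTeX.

valid; difference matches t_k

s_(k+1) = (2**(k + 1) + k - 1)/2**k
s_(k+1) − s_k = (3 - k)/2**k
(s_(k+1) − s_k) − t_k = 0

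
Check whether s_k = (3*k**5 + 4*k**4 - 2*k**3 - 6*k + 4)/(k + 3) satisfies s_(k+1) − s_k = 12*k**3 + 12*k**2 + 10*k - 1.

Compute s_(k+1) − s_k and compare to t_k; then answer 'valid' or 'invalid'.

s_(k+1) = (-6*k + 3*(k + 1)**5 + 4*(k + 1)**4 - 2*(k + 1)**3 - 2)/(k + 4)
s_(k+1) − s_k = (12*k**5 + 87*k**4 + 188*k**3 + 169*k**2 + 80*k - 7)/(k**2 + 7*k + 12)
(s_(k+1) − s_k) − t_k = (-9*k**4 - 50*k**3 - 44*k**2 - 33*k + 5)/(k**2 + 7*k + 12)

Invalid: residual (-9*k**4 - 50*k**3 - 44*k**2 - 33*k + 5)/(k**2 + 7*k + 12) ≠ 0.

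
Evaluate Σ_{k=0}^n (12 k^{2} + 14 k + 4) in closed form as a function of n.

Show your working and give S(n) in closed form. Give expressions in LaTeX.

Ratio r(k) = (6*k**2 + 19*k + 15)/(6*k**2 + 7*k + 2).
So A=1 and B=1, with C=k**2 + 7*k/6 + 1/3.
Set up (1)·f(k+1) − (1)·f(k) − (k**2 + 7*k/6 + 1/3) = 0.
Degrees (0,0,2) ⇒ d ≤ 3.
Solve for f: f(k) = k*(4*k**2 + k - 1)/12 (degree 3 ≤ 3).
Certificate R = B(k−1)f/C = k*(4*k**2 + k - 1)/(2*(2*k + 1)*(3*k + 2)) gives s_k = k*(4*k**2 + k - 1).
Check: Δs_k = 12*k**2 + 14*k + 4. ✓
Telescope: S(n) = s_(n+1) − s_(0) = 4*n**3 + 13*n**2 + 13*n + 4 − (0) = 4*n**3 + 13*n**2 + 13*n + 4.

S(n) = 4 n^{3} + 13 n^{2} + 13 n + 4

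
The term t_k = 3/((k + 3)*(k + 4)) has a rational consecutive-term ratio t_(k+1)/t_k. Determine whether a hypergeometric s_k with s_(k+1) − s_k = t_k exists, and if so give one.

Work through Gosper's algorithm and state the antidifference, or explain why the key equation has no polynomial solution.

r(k) = (k + 3)/(k + 5) after simplifying.
Factor: A=k + 3; B=k + 5; C=1.
Key eq: (k + 3)·f(k+1) = (k + 4)·f(k) + (1).
deg f ≤ 1 (via 1,1,0).
Solving with deg f ≤ 1: f(k) = k/3.
R(k) = B(k−1)·f(k)/C(k) = k*(k + 4)/3; s_k = R·t_k = k/(k + 3).
Δs = 3/(k**2 + 7*k + 12), as required.

s_k = k/(k + 3)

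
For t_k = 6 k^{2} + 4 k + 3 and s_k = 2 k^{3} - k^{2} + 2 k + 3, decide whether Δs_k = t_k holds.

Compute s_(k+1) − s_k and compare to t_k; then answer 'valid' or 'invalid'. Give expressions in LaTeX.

valid (s_(k+1) − s_k reduces to t_k)

s_(k+1) = 2*k**3 + 5*k**2 + 6*k + 6
s_(k+1) − s_k = 6*k**2 + 4*k + 3
(s_(k+1) − s_k) − t_k = 0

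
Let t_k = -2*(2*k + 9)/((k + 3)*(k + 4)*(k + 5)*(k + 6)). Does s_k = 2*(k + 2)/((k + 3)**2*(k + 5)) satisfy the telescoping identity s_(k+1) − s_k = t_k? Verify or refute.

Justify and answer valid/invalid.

Invalid: residual 2*(3*k**2 + 25*k + 51)/(k**6 + 25*k**5 + 257*k**4 + 1391*k**3 + 4182*k**2 + 6624*k + 4320) ≠ 0.

s_(k+1) = 2*(k + 3)/((k + 4)**2*(k + 6))
s_(k+1) − s_k = 2*(-(k + 2)*(k + 4)**2*(k + 6) + (k + 3)**3*(k + 5))/((k + 3)**2*(k + 4)**2*(k + 5)*(k + 6))
(s_(k+1) − s_k) − t_k = 2*(3*k**2 + 25*k + 51)/(k**6 + 25*k**5 + 257*k**4 + 1391*k**3 + 4182*k**2 + 6624*k + 4320)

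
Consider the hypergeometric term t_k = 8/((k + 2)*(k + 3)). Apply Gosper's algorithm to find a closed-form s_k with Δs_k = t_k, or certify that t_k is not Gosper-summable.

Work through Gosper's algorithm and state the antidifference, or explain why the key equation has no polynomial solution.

s_k = 4*k/(k + 2)

r(k) = (k + 2)/(k + 4) after simplifying.
So A=k + 2 and B=k + 4, with C=1.
Solve (k + 2)·f(k+1) − (k + 3)·f(k) = 1.
Degrees (1,1,0) ⇒ d ≤ 1.
Solving with deg f ≤ 1: f(k) = k/2.
Then R = B(k−1)f/C = k*(k + 3)/2, so s_k = R(k)·t_k = 4*k/(k + 2).
Δs = 8/(k**2 + 5*k + 6), as required.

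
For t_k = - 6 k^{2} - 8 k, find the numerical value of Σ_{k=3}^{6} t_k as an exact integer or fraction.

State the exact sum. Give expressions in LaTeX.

Ratio r(k) = (3*k**2 + 10*k + 7)/(k*(3*k + 4)).
Gosper form: A/B · C(k+1)/C(k) with A=1, B=1, C=k**2 + 4*k/3.
Set up (1)·f(k+1) − (1)·f(k) − (k**2 + 4*k/3) = 0.
deg f ≤ 3 (via 0,0,2).
Coefficient equations give f(k) = k*(k - 1)*(2*k + 3)/6.
So s_k = (B(k−1)f/C)·t_k = ((k - 1)*(2*k + 3)/(2*(3*k + 4)))·t_k = k*(-2*k**2 - k + 3).
s_(k+1) − s_k = 2*k*(-3*k - 4) = t_k.
Telescoping: Σ = s_(7) − s_(3) = -714 − (-54) = -660.

Σ = -660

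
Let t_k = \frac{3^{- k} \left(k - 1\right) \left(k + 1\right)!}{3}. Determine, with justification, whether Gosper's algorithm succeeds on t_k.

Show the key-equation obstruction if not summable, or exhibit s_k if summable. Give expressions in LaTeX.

Yes. s_k = 3^{- k} \left(k + 1\right)!.

Step 1: r(k) = k*(k + 2)/(3*(k - 1)).
Take A(k)=k/3 + 2/3, B(k)=1, C(k)=k - 1.
Solve (k/3 + 2/3)·f(k+1) − (1)·f(k) = k - 1.
d = 0 from the (1,0,1) case.
Solving with deg f ≤ 0: f(k) = 3.
Then R = B(k−1)f/C = 3/(k - 1), so s_k = R(k)·t_k = factorial(k + 1)/3**k.
Check: Δs_k = (k - 1)*factorial(k + 1)/(3*3**k). ✓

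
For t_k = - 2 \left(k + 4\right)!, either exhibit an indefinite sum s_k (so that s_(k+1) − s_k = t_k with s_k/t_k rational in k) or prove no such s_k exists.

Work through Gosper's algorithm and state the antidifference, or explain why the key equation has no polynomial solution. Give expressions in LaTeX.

t_(k+1)/t_k = k + 5.
Factor: A=k + 5; B=1; C=1.
Set up (k + 5)·f(k+1) − (1)·f(k) − (1) = 0.
Degrees (1,0,0) ⇒ d ≤ -1.
d = -1 < 0 ⇒ no nonzero polynomial f; not summable.

no hypergeometric antidifference exists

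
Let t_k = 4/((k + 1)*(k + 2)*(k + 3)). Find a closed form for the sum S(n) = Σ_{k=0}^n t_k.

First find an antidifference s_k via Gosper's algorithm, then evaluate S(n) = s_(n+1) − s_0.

Compute t_(k+1)/t_k: get (k + 1)/(k + 4).
Take A(k)=k + 1, B(k)=k + 4, C(k)=1.
Set up (k + 1)·f(k+1) − (k + 3)·f(k) − (1) = 0.
d = 2 from the (1,1,0) case.
Match coefficients ⇒ f(k) = k*(k + 3)/4.
Certificate R = B(k−1)f/C = k*(k + 3)**2/4 gives s_k = k*(k + 3)/((k + 1)*(k + 2)).
s_(k+1) − s_k = 4/(k**3 + 6*k**2 + 11*k + 6) = t_k.
Evaluate: s_(n+1) = (n**2 + 5*n + 4)/(n**2 + 5*n + 6); subtract s_(0) = 0 ⇒ S(n) = (n**2 + 5*n + 4)/(n**2 + 5*n + 6).

S(n) = (n**2 + 5*n + 4)/(n**2 + 5*n + 6)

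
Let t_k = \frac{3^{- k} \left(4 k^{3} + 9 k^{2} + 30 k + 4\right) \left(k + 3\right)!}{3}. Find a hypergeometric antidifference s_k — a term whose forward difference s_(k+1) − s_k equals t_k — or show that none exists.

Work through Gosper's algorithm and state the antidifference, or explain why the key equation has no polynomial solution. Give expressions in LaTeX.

Step 1: r(k) = (4*k**4 + 37*k**3 + 144*k**2 + 287*k + 188)/(3*(4*k**3 + 9*k**2 + 30*k + 4)).
Factor: A=k/3 + 4/3; B=1; C=k**3 + 9*k**2/4 + 15*k/2 + 1.
Solve (k/3 + 4/3)·f(k+1) − (1)·f(k) = k**3 + 9*k**2/4 + 15*k/2 + 1.
Bound: deg f ≤ 2.
A polynomial solution: f(k) = 3*k*(4*k - 3)/4.
R(k) = B(k−1)·f(k)/C(k) = 3*k*(4*k - 3)/(4*k**3 + 9*k**2 + 30*k + 4); s_k = R·t_k = k*(4*k - 3)*factorial(k + 3)/3**k.
Δs = (4*k**3 + 9*k**2 + 30*k + 4)*factorial(k + 3)/(3*3**k), as required.

s_k = 3^{- k} k \left(4 k - 3\right) \left(k + 3\right)!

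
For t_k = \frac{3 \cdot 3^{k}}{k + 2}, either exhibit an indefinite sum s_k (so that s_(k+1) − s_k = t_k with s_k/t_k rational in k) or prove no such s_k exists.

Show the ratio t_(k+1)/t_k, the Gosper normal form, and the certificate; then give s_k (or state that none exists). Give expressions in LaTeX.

r(k) = 3*(k + 2)/(k + 3) after simplifying.
Take A(k)=3*k + 6, B(k)=k + 3, C(k)=1.
Need (3*k + 6)·f(k+1) − (k + 2)·f(k) = 1.
Bound: deg f ≤ -1.
Bound -1 < 0, so the key equation has no polynomial solution.

no hypergeometric antidifference exists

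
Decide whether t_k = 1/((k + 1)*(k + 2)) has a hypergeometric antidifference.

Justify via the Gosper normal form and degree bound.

The ratio is (k + 1)/(k + 3).
Factor: A=k + 1; B=k + 3; C=1.
Need (k + 1)·f(k+1) − (k + 2)·f(k) = 1.
d = 1 from the (1,1,0) case.
Coefficient equations give f(k) = k.
Certificate R = B(k−1)f/C = k*(k + 2) gives s_k = k/(k + 1).
Δs = 1/(k**2 + 3*k + 2), as required.

Yes. s_k = k/(k + 1).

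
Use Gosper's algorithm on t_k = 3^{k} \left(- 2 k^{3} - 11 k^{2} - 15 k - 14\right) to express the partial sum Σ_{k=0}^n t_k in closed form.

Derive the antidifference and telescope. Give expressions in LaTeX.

S(n) = - 3 \cdot 3^{n} n^{3} - 12 \cdot 3^{n} n^{2} - 15 \cdot 3^{n} n - 18 \cdot 3^{n} + 4

Compute t_(k+1)/t_k: get 3*(2*k**3 + 17*k**2 + 43*k + 42)/(2*k**3 + 11*k**2 + 15*k + 14).
Normal form (A,B,C) = (3, 1, k**3 + 11*k**2/2 + 15*k/2 + 7).
Need (3)·f(k+1) − (1)·f(k) = k**3 + 11*k**2/2 + 15*k/2 + 7.
From deg A=0, deg B=0, deg C=3: d=3.
Solving with deg f ≤ 3: f(k) = (k + 2)*(k**2 - k + 2)/2.
Certificate R = B(k−1)f/C = (k + 2)*(k**2 - k + 2)/(2*k**3 + 11*k**2 + 15*k + 14) gives s_k = 3**k*(-k**3 - k**2 - 4).
s_(k+1) − s_k = 3**k*(-2*k**3 - 11*k**2 - 15*k - 14) = t_k.
Telescope: S(n) = s_(n+1) − s_(0) = 3**(n + 1)*(-n**3 - 4*n**2 - 5*n - 6) − (-4) = -3*3**n*n**3 - 12*3**n*n**2 - 15*3**n*n - 18*3**n + 4.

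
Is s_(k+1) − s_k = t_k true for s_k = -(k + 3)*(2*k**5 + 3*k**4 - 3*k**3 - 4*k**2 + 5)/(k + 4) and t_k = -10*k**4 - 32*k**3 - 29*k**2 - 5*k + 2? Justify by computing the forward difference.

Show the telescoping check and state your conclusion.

s_(k+1) = (-2*k**6 - 21*k**5 - 81*k**4 - 141*k**3 - 105*k**2 - 23*k - 12)/(k + 5)
s_(k+1) − s_k = (-10*k**6 - 114*k**5 - 448*k**4 - 746*k**3 - 498*k**2 - 64*k + 27)/(k**2 + 9*k + 20)
(s_(k+1) − s_k) − t_k = (8*k**5 + 69*k**4 + 160*k**3 + 125*k**2 + 18*k - 13)/(k**2 + 9*k + 20)

Invalid: residual (8*k**5 + 69*k**4 + 160*k**3 + 125*k**2 + 18*k - 13)/(k**2 + 9*k + 20) ≠ 0.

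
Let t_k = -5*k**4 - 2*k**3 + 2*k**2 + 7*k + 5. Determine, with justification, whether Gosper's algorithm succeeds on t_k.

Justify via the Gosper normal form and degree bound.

Yes. s_k = k*(-k**4 + 2*k**3 + 2*k + 2).

Ratio r(k) = (5*k**4 + 22*k**3 + 34*k**2 + 15*k - 7)/(5*k**4 + 2*k**3 - 2*k**2 - 7*k - 5).
So A=1 and B=1, with C=k**4 + 2*k**3/5 - 2*k**2/5 - 7*k/5 - 1.
f must satisfy (1)·f(k+1) − (1)·f(k) = k**4 + 2*k**3/5 - 2*k**2/5 - 7*k/5 - 1.
d = 5 from the (0,0,4) case.
A polynomial solution: f(k) = k*(k**4 - 2*k**3 - 2*k - 2)/5.
Certificate R = B(k−1)f/C = k*(k**4 - 2*k**3 - 2*k - 2)/(5*k**4 + 2*k**3 - 2*k**2 - 7*k - 5) gives s_k = k*(-k**4 + 2*k**3 + 2*k + 2).
Verify: -5*k**4 - 2*k**3 + 2*k**2 + 7*k + 5 matches t_k.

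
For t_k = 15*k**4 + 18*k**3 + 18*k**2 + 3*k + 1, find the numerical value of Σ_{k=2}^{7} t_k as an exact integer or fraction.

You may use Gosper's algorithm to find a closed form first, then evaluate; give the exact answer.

t_(k+1)/t_k = (15*k**4 + 78*k**3 + 162*k**2 + 153*k + 55)/(15*k**4 + 18*k**3 + 18*k**2 + 3*k + 1).
Take A(k)=1, B(k)=1, C(k)=k**4 + 6*k**3/5 + 6*k**2/5 + k/5 + 1/15.
f must satisfy (1)·f(k+1) − (1)·f(k) = k**4 + 6*k**3/5 + 6*k**2/5 + k/5 + 1/15.
From deg A=0, deg B=0, deg C=4: d=5.
Coefficient equations give f(k) = k*(3*k**4 - 3*k**3 + 2*k**2 - 3*k + 2)/15.
Then R = B(k−1)f/C = k*(3*k**4 - 3*k**3 + 2*k**2 - 3*k + 2)/(15*k**4 + 18*k**3 + 18*k**2 + 3*k + 1), so s_k = R(k)·t_k = k*(3*k**4 - 3*k**3 + 2*k**2 - 3*k + 2).
Check: Δs_k = 15*k**4 + 18*k**3 + 18*k**2 + 3*k + 1. ✓
Sum = s_(8) − s_(2); s_(8) = 86864, s_(2) = 56 ⇒ 86808.

Σ = 86808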